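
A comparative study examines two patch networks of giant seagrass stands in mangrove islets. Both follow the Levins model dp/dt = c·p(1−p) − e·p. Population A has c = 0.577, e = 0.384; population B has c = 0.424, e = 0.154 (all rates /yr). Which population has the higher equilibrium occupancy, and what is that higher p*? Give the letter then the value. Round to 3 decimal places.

A: p*_A = 1 − 0.384/0.577 = 0.3345.
B: p*_B = 1 − 0.154/0.424 = 0.6368.
B is higher at 0.6368.

B, 0.637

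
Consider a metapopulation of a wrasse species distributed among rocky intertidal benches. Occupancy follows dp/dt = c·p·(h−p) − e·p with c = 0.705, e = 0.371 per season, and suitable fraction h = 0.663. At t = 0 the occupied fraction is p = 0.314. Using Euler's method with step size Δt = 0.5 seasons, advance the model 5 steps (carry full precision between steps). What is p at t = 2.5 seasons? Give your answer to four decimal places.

Update rule: p ← p + [c·p·(h−p) − e·p]·Δt with Δt = 0.5.
  1  |  dp/dt·Δt = -0.019618  |  p_1 = 0.294382
  2  |  dp/dt·Δt = -0.016357  |  p_2 = 0.278026
  3  |  dp/dt·Δt = -0.013845  |  p_3 = 0.264181
  4  |  dp/dt·Δt = -0.011866  |  p_4 = 0.252315
  5  |  dp/dt·Δt = -0.010278  |  p_5 = 0.242037

0.2420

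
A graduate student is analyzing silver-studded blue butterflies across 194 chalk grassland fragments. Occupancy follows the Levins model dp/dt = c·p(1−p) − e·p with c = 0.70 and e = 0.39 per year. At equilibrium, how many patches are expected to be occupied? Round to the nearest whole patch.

86

p* = 1 − e/c = 1 − 0.39/0.70 = 0.4429.
Expected occupied patches = N × p* = 194 × 0.4429 = 85.91 ≈ 86.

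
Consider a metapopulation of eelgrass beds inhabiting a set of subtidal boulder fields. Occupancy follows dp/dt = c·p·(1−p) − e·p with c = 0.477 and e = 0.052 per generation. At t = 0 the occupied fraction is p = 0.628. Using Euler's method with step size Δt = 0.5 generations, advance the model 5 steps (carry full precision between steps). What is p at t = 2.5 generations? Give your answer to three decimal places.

0.785

Update rule: p ← p + [c·p·(1−p) − e·p]·Δt with Δt = 0.5.
p: 0.62800 → 0.66739  (Δp = +0.03939)
p: 0.66739 → 0.70298  (Δp = +0.03559)
p: 0.70298 → 0.73450  (Δp = +0.03152)
p: 0.73450 → 0.76191  (Δp = +0.02741)
p: 0.76191 → 0.78537  (Δp = +0.02345)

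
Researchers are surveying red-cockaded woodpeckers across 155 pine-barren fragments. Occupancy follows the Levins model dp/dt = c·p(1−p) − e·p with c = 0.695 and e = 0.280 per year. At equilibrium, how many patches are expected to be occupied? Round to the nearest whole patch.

93

p* = 1 − e/c = 1 − 0.280/0.695 = 0.5971.
Expected occupied patches = N × p* = 155 × 0.5971 = 92.55 ≈ 93.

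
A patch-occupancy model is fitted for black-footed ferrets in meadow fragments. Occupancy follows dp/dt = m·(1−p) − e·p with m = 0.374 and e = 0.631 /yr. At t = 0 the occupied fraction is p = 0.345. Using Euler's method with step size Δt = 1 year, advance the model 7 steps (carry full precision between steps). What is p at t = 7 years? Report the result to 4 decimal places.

Update rule: p ← p + [m·(1−p) − e·p]·Δt with Δt = 1.
p: 0.34500 → 0.37228  (Δp = +0.02728)
p: 0.37228 → 0.37214  (Δp = -0.00014)
p: 0.37214 → 0.37214  (Δp = +0.00000)
p: 0.37214 → 0.37214  (Δp = -0.00000)
p: 0.37214 → 0.37214  (Δp = +0.00000)
p: 0.37214 → 0.37214  (Δp = -0.00000)
p: 0.37214 → 0.37214  (Δp = +0.00000)

0.3721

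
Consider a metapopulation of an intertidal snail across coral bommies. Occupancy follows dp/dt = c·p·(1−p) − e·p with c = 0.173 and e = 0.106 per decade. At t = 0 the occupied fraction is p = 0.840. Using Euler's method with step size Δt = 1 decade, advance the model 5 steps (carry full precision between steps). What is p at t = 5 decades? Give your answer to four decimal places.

0.6171

Update rule: p ← p + [c·p·(1−p) − e·p]·Δt with Δt = 1.
step 1: Δp = -0.06579, p = 0.77421
step 2: Δp = -0.05182, p = 0.72239
step 3: Δp = -0.04188, p = 0.68051
step 4: Δp = -0.03452, p = 0.64599
step 5: Δp = -0.02891, p = 0.61708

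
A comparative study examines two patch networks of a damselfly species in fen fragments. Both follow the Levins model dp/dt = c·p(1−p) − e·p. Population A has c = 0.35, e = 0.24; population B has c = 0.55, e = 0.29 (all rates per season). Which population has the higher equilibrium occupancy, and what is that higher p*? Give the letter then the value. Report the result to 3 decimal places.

B, 0.473

A: p*_A = 1 − 0.24/0.35 = 0.3143.
B: p*_B = 1 − 0.29/0.55 = 0.4727.
B is higher at 0.4727.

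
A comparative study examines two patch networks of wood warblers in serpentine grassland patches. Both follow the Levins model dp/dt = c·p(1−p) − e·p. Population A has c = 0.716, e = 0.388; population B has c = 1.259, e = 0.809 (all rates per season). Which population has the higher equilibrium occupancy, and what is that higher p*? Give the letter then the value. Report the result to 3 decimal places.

A: p*_A = 1 − 0.388/0.716 = 0.4581.
B: p*_B = 1 − 0.809/1.259 = 0.3574.
A is higher at 0.4581.

A, 0.458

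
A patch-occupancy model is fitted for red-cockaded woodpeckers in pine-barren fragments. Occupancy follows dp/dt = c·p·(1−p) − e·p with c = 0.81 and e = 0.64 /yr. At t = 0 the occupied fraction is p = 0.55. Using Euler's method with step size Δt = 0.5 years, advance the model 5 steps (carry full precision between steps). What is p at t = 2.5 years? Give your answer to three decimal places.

0.337

Update rule: p ← p + [c·p·(1−p) − e·p]·Δt with Δt = 0.5.
p: 0.55000 → 0.47424  (Δp = -0.07576)
p: 0.47424 → 0.42346  (Δp = -0.05077)
p: 0.42346 → 0.38683  (Δp = -0.03663)
p: 0.38683 → 0.35911  (Δp = -0.02772)
p: 0.35911 → 0.33740  (Δp = -0.02170)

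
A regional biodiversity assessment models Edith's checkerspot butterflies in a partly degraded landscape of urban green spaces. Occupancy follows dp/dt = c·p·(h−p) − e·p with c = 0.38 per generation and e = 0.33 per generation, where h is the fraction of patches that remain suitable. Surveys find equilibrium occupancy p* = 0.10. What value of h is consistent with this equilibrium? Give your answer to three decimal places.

0.968

At equilibrium c(h−p*) = e, so h = p* + e/c.
h = 0.10 + 0.33/0.38 = 0.10 + 0.8684 = 0.9684.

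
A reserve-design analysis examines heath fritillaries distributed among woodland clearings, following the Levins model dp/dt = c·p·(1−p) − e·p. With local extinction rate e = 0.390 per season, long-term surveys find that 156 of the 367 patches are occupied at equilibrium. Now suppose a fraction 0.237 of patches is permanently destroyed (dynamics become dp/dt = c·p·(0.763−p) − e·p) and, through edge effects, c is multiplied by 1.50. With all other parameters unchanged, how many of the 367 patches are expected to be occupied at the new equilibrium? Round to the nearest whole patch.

Observed p* = 156/367 = 0.42507.
Balance c(1−p*) = e gives c = e/(1 − 0.42507) = 0.390/0.57493 = 0.67834.
New p* = 0.763 − e/c = 0.763 − 0.39000/1.01751 = 0.37971.
Expected occupied = 367 × 0.37971 = 139.35 ≈ 139.

139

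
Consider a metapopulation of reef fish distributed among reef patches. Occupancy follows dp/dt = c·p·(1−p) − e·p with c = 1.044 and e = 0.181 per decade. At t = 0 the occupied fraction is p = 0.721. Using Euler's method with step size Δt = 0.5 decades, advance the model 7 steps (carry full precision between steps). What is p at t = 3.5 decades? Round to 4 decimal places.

Update rule: p ← p + [c·p·(1−p) − e·p]·Δt with Δt = 0.5.
t = 0.5: p = 0.72100 + (+0.03975) = 0.76075
t = 1: p = 0.76075 + (+0.02616) = 0.78691
t = 1.5: p = 0.78691 + (+0.01631) = 0.80323
t = 2: p = 0.80323 + (+0.00981) = 0.81304
t = 2.5: p = 0.81304 + (+0.00577) = 0.81881
t = 3: p = 0.81881 + (+0.00334) = 0.82215
t = 3.5: p = 0.82215 + (+0.00192) = 0.82407

0.8241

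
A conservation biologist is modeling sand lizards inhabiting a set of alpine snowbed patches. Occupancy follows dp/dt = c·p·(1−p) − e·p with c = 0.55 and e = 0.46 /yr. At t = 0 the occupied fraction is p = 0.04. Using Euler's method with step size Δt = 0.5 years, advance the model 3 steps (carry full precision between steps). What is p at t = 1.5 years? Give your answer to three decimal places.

0.044

Update rule: p ← p + [c·p·(1−p) − e·p]·Δt with Δt = 0.5.
step 1: Δp = +0.00136, p = 0.04136
step 2: Δp = +0.00139, p = 0.04275
step 3: Δp = +0.00142, p = 0.04417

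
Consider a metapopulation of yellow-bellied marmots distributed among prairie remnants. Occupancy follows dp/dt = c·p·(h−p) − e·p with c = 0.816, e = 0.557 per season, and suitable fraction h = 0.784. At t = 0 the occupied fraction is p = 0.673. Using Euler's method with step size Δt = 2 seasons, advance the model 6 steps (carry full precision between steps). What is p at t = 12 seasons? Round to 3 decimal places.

0.066

Update rule: p ← p + [c·p·(h−p) − e·p]·Δt with Δt = 2.
  1  |  dp/dt·Δt = -0.627807  |  p_1 = 0.045193
  2  |  dp/dt·Δt = +0.004146  |  p_2 = 0.049339
  3  |  dp/dt·Δt = +0.004192  |  p_3 = 0.053531
  4  |  dp/dt·Δt = +0.004182  |  p_4 = 0.057713
  5  |  dp/dt·Δt = +0.004115  |  p_5 = 0.061828
  6  |  dp/dt·Δt = +0.003993  |  p_6 = 0.065821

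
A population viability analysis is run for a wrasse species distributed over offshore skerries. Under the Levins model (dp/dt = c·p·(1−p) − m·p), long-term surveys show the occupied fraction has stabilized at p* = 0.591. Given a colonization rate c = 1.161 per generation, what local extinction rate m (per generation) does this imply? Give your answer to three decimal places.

At equilibrium c(1−p*) = m.
m = 1.161 × (1 − 0.591) = 1.161 × 0.4090 = 0.4748.

0.475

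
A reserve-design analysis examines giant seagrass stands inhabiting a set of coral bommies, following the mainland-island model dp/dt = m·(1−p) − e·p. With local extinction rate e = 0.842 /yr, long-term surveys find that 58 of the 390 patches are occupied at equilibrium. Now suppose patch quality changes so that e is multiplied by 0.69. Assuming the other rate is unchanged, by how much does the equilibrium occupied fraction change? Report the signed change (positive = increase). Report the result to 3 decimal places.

0.053

Observed p* = 58/390 = 0.14872.
Balance m(1−p*) = e·p* gives m = e·p*/(1−p*) = 0.842×0.14872/0.85128 = 0.14710.
New p* = m/(m+e) = 0.14710/(0.14710+0.58098) = 0.20204.
Δp* = 0.20204 − 0.14872 = +0.05332.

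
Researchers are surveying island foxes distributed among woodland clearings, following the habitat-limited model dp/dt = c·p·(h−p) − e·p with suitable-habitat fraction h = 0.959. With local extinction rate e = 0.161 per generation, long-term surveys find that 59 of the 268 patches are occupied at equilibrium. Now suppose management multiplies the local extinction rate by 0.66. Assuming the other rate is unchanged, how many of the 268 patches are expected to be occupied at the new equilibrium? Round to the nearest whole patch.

Observed p* = 59/268 = 0.22015.
Balance c(h−p*) = e gives c = e/(0.959 − 0.22015) = 0.161/0.73885 = 0.21791.
New p* = 0.959 − e/c = 0.959 − 0.10626/0.21791 = 0.47137.
Expected occupied = 268 × 0.47137 = 126.33 ≈ 126.

126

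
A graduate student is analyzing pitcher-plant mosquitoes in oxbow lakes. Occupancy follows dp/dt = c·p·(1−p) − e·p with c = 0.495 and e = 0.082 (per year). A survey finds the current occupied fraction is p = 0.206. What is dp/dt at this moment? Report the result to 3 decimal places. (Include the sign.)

Colonization term: c·p·(1−p) = 0.495×0.206×0.7940 = 0.08096.
Extinction term: e·p = 0.01689.
dp/dt = 0.08096 − 0.01689 = 0.06407.

0.064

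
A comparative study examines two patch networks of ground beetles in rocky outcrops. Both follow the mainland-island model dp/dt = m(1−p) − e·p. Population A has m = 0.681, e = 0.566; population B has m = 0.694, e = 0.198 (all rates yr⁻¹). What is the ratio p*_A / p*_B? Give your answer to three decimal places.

0.702

A: p*_A = m/(m+e) = 0.681/1.2470 = 0.5461.
B: p*_B = 0.694/0.8920 = 0.7780.
p*_A / p*_B = 0.5461/0.7780 = 0.7019.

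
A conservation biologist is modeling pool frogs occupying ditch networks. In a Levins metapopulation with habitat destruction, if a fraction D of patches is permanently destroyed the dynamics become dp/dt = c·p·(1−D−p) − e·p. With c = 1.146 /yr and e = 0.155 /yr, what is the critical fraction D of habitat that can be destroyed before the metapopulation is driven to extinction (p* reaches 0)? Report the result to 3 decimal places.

The nontrivial equilibrium is p* = (1−D) − e/c; extinction occurs when this hits zero.
So D_crit = 1 − e/c = 1 − 0.155/1.146 = 1 − 0.1353 = 0.8647.
Note this equals the original equilibrium occupancy — the Levins extinction-debt result.

0.865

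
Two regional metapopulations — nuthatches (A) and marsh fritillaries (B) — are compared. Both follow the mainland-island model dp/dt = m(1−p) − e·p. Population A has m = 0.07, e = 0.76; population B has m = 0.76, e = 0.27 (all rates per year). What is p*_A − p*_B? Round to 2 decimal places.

-0.65

A: p*_A = m/(m+e) = 0.07/0.8300 = 0.0843.
B: p*_B = 0.76/1.0300 = 0.7379.
p*_A − p*_B = 0.0843 − 0.7379 = -0.6535.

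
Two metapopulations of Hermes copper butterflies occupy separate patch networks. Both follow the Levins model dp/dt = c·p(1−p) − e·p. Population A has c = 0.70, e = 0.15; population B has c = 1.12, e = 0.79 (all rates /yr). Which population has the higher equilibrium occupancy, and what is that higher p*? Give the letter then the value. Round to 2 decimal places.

A: p*_A = 1 − 0.15/0.70 = 0.7857.
B: p*_B = 1 − 0.79/1.12 = 0.2946.
A is higher at 0.7857.

A, 0.79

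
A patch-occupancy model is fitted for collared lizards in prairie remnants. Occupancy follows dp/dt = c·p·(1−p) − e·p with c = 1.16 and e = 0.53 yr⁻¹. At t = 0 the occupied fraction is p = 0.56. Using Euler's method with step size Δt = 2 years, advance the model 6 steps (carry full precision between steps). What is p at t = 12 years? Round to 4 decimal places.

Update rule: p ← p + [c·p·(1−p) − e·p]·Δt with Δt = 2.
step 1: Δp = -0.02195, p = 0.53805
step 2: Δp = +0.00631, p = 0.54436
step 3: Δp = -0.00159, p = 0.54277
step 4: Δp = +0.00042, p = 0.54319
step 5: Δp = -0.00011, p = 0.54308
step 6: Δp = +0.00003, p = 0.54311

0.5431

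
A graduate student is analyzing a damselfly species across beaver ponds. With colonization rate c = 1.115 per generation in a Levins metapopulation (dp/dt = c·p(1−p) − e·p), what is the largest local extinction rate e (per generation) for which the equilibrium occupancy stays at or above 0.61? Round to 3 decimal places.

0.435

1 − e/c ≥ 0.61 ⇒ e ≤ c(1 − 0.61) = 1.115 × 0.3900.
e_max = 0.4349.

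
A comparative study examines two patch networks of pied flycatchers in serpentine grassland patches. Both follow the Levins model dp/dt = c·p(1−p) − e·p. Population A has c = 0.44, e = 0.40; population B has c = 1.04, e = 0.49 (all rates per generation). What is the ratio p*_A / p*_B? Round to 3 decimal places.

0.172

A: p*_A = 1 − 0.40/0.44 = 0.0909.
B: p*_B = 1 − 0.49/1.04 = 0.5288.
p*_A / p*_B = 0.0909/0.5288 = 0.1719.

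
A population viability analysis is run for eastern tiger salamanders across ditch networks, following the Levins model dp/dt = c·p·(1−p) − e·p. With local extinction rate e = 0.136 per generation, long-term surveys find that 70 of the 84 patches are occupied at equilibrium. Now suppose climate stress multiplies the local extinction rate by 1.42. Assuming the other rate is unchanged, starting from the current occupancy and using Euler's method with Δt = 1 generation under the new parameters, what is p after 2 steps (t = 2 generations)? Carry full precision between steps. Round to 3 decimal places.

0.771

Observed p* = 70/84 = 0.83333.
Balance c(1−p*) = e gives c = e/(1 − 0.83333) = 0.136/0.16667 = 0.81600.
Starting from p₀ = 0.83333; update p ← p + (dp/dt)·Δt with the new parameters.
  1  |  dp/dt·Δt = -0.047600  |  p_1 = 0.785733
  2  |  dp/dt·Δt = -0.014362  |  p_2 = 0.771371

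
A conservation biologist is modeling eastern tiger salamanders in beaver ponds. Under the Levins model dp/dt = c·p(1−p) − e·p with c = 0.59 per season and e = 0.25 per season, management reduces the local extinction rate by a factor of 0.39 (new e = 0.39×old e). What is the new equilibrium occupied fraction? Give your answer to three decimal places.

Before: p* = 1 − 0.25/0.59 = 0.5763.
After the change, c = 0.59, e = 0.0975, so p* = 1 − 0.0975/0.59 = 0.8347.

0.835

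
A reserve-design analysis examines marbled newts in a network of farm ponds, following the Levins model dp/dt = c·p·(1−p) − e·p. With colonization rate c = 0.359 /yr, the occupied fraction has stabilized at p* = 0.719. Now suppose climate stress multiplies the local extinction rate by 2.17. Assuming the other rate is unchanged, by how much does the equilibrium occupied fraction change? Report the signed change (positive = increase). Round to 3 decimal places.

Balance c(1−p*) = e gives e = 0.359×(1 − 0.71900) = 0.10088.
New p* = 1 − e/c = 1 − 0.21891/0.35900 = 0.39022.
Δp* = 0.39022 − 0.71900 = -0.32878.

-0.329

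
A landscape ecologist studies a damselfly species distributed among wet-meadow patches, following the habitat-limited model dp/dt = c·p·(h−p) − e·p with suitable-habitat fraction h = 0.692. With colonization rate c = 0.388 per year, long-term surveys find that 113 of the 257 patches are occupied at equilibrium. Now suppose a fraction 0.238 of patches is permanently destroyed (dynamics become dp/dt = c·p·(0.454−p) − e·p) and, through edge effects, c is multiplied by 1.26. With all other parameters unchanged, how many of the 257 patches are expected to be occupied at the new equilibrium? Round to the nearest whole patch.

65

Observed p* = 113/257 = 0.43969.
Balance c(h−p*) = e gives e = 0.388×(0.692 − 0.43969) = 0.09790.
New p* = 0.454 − e/c = 0.454 − 0.09790/0.48888 = 0.25375.
Expected occupied = 257 × 0.25375 = 65.21 ≈ 65.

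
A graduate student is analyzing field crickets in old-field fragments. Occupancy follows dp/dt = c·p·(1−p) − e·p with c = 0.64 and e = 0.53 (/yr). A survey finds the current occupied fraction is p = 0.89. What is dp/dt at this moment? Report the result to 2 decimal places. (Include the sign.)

-0.41

Colonization term: c·p·(1−p) = 0.64×0.89×0.1100 = 0.06266.
Extinction term: e·p = 0.47170.
dp/dt = 0.06266 − 0.47170 = -0.40904.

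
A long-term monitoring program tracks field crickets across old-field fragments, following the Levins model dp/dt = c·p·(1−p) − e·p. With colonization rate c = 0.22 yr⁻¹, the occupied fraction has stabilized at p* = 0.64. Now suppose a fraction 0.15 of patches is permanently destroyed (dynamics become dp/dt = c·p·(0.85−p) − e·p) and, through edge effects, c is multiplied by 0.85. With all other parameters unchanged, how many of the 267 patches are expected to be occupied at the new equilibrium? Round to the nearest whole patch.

114

Balance c(1−p*) = e gives e = 0.22×(1 − 0.64000) = 0.07920.
New p* = 0.85 − e/c = 0.85 − 0.07920/0.18700 = 0.42647.
Expected occupied = 267 × 0.42647 = 113.87 ≈ 114.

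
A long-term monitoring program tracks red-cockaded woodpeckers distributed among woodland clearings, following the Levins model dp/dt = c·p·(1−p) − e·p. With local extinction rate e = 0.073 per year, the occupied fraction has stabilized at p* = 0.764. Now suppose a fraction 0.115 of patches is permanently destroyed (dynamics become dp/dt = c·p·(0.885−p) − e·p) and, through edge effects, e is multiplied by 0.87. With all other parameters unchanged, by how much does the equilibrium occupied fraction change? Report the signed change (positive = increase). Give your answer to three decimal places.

Balance c(1−p*) = e gives c = e/(1 − 0.76400) = 0.073/0.23600 = 0.30932.
New p* = 0.885 − e/c = 0.885 − 0.06351/0.30932 = 0.67968.
Δp* = 0.67968 − 0.76400 = -0.08432.

-0.084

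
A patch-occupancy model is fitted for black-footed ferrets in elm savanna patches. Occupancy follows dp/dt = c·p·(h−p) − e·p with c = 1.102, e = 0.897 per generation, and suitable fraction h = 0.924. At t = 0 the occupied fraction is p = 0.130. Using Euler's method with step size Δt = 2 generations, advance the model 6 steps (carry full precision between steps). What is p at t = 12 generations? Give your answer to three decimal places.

0.113

Update rule: p ← p + [c·p·(h−p) − e·p]·Δt with Δt = 2.
p: 0.13000 → 0.12428  (Δp = -0.00572)
p: 0.12428 → 0.12037  (Δp = -0.00390)
p: 0.12037 → 0.11763  (Δp = -0.00275)
p: 0.11763 → 0.11566  (Δp = -0.00197)
p: 0.11566 → 0.11422  (Δp = -0.00144)
p: 0.11422 → 0.11317  (Δp = -0.00106)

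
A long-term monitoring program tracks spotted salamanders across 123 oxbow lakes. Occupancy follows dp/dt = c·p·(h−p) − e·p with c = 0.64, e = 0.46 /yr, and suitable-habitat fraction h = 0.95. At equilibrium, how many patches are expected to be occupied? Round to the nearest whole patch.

28

p* = h − e/c = 0.95 − 0.7188 = 0.2312.
Expected occupied patches = N × p* = 123 × 0.2312 = 28.44 ≈ 28.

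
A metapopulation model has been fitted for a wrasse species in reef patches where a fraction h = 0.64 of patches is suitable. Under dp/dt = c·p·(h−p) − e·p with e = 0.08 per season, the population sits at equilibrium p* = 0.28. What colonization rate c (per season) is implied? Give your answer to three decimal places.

At equilibrium c(h−p*) = e, so c = e/(h−p*).
c = 0.08/(0.64 − 0.28) = 0.08/0.3600 = 0.2222.

0.222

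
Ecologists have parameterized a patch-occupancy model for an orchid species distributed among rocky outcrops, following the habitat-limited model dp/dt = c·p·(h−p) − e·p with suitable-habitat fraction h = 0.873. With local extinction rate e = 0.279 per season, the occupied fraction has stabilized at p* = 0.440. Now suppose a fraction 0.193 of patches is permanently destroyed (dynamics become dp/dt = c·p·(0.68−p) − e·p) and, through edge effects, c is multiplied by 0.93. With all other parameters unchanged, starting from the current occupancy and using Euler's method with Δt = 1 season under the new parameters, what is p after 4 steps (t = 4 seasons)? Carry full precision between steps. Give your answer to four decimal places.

0.2970

Balance c(h−p*) = e gives c = e/(0.873 − 0.44000) = 0.279/0.43300 = 0.64434.
Starting from p₀ = 0.44000; update p ← p + (dp/dt)·Δt with the new parameters.
  1  |  dp/dt·Δt = -0.059480  |  p_1 = 0.380520
  2  |  dp/dt·Δt = -0.037877  |  p_2 = 0.342643
  3  |  dp/dt·Δt = -0.026330  |  p_3 = 0.316313
  4  |  dp/dt·Δt = -0.019316  |  p_4 = 0.296997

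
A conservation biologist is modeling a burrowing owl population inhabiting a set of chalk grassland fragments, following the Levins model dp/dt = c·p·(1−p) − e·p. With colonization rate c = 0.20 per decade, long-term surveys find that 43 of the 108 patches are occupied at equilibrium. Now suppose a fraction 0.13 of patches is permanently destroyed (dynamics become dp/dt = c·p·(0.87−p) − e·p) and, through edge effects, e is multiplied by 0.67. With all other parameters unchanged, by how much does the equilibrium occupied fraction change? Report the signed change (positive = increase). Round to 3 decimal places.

Observed p* = 43/108 = 0.39815.
Balance c(1−p*) = e gives e = 0.20×(1 − 0.39815) = 0.12037.
New p* = 0.87 − e/c = 0.87 − 0.08065/0.20000 = 0.46675.
Δp* = 0.46675 − 0.39815 = +0.06860.

0.069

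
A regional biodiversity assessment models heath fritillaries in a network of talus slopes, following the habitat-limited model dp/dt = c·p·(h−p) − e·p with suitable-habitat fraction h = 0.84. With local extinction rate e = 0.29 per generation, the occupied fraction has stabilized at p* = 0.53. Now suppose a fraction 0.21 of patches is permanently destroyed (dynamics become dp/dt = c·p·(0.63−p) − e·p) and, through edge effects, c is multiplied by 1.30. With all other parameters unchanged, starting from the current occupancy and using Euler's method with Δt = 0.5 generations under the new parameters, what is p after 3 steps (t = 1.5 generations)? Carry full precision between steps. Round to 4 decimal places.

0.4393

Balance c(h−p*) = e gives c = e/(0.84 − 0.53000) = 0.29/0.31000 = 0.93548.
Starting from p₀ = 0.53000; update p ← p + (dp/dt)·Δt with the new parameters.
t = 0.5: p = 0.53000 + (-0.04462) = 0.48538
t = 1: p = 0.48538 + (-0.02770) = 0.45768
t = 1.5: p = 0.45768 + (-0.01841) = 0.43927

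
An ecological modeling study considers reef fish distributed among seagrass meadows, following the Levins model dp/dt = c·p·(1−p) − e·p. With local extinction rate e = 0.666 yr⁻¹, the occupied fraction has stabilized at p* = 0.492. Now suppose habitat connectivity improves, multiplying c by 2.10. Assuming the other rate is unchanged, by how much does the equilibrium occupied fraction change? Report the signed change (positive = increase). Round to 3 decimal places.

0.266

Balance c(1−p*) = e gives c = e/(1 − 0.49200) = 0.666/0.50800 = 1.31102.
New p* = 1 − e/c = 1 − 0.66600/2.75314 = 0.75809.
Δp* = 0.75809 − 0.49200 = +0.26609.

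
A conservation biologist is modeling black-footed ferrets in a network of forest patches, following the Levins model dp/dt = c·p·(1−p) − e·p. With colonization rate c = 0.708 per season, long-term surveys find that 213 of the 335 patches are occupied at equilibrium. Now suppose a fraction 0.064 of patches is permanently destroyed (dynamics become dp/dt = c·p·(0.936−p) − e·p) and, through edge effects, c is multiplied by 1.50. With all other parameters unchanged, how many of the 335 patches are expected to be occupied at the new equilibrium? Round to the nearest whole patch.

Observed p* = 213/335 = 0.63582.
Balance c(1−p*) = e gives e = 0.708×(1 − 0.63582) = 0.25784.
New p* = 0.936 − e/c = 0.936 − 0.25784/1.06200 = 0.69321.
Expected occupied = 335 × 0.69321 = 232.23 ≈ 232.

232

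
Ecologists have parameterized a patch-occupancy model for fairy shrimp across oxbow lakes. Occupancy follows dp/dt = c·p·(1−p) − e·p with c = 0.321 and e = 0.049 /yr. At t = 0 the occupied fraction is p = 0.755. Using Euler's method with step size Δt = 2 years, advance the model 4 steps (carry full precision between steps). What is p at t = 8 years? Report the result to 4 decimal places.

0.8423

Update rule: p ← p + [c·p·(1−p) − e·p]·Δt with Δt = 2.
  1  |  dp/dt·Δt = +0.044764  |  p_1 = 0.799764
  2  |  dp/dt·Δt = +0.024434  |  p_2 = 0.824198
  3  |  dp/dt·Δt = +0.012252  |  p_3 = 0.836450
  4  |  dp/dt·Δt = +0.005855  |  p_4 = 0.842304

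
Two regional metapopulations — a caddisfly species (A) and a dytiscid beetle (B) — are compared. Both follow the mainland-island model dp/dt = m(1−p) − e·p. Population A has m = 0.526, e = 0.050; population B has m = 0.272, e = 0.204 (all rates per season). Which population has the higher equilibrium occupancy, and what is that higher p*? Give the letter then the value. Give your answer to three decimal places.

A, 0.913

A: p*_A = m/(m+e) = 0.526/0.5760 = 0.9132.
B: p*_B = 0.272/0.4760 = 0.5714.
A is higher at 0.9132.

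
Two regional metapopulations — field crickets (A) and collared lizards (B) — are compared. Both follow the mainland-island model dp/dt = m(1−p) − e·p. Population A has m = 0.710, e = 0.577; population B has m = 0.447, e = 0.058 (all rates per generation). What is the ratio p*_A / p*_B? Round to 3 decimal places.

0.623

A: p*_A = m/(m+e) = 0.710/1.2870 = 0.5517.
B: p*_B = 0.447/0.5050 = 0.8851.
p*_A / p*_B = 0.5517/0.8851 = 0.6233.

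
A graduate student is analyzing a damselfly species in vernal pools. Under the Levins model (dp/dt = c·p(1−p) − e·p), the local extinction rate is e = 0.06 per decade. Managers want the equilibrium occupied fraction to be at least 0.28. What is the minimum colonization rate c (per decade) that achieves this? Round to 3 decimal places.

0.083

p* = 1 − e/c ≥ 0.28 requires e/c ≤ 0.7200, i.e. c ≥ e/0.7200.
c_min = 0.06/0.7200 = 0.0833.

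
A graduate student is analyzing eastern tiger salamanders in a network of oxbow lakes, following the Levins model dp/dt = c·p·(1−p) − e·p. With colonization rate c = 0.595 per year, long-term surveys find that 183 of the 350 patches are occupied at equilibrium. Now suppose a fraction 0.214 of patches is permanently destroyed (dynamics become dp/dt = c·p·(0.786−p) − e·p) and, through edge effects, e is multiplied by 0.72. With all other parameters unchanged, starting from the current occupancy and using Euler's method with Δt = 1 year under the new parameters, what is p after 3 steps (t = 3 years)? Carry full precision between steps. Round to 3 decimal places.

Observed p* = 183/350 = 0.52286.
Balance c(1−p*) = e gives e = 0.595×(1 − 0.52286) = 0.28390.
Starting from p₀ = 0.52286; update p ← p + (dp/dt)·Δt with the new parameters.
t = 1: p = 0.52286 + (-0.02501) = 0.49784
t = 2: p = 0.49784 + (-0.01641) = 0.48144
t = 3: p = 0.48144 + (-0.01117) = 0.47027

0.470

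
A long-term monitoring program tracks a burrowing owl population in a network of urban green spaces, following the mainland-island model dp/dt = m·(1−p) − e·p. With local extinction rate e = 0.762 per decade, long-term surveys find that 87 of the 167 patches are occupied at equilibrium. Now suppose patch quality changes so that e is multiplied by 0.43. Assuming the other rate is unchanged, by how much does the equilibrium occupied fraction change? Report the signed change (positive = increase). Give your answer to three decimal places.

0.196

Observed p* = 87/167 = 0.52096.
Balance m(1−p*) = e·p* gives m = e·p*/(1−p*) = 0.762×0.52096/0.47904 = 0.82868.
New p* = m/(m+e) = 0.82868/(0.82868+0.32766) = 0.71664.
Δp* = 0.71664 − 0.52096 = +0.19568.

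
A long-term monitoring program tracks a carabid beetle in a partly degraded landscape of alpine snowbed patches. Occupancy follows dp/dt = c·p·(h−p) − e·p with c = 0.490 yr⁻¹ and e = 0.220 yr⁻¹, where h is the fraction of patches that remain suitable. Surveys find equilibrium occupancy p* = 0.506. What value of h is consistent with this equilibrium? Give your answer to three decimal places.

At equilibrium c(h−p*) = e, so h = p* + e/c.
h = 0.506 + 0.220/0.490 = 0.506 + 0.4490 = 0.9550.

0.955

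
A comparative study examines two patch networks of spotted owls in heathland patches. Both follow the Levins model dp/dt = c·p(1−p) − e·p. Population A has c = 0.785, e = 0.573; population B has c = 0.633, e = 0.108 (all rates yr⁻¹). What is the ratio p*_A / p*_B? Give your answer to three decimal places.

0.326

A: p*_A = 1 − 0.573/0.785 = 0.2701.
B: p*_B = 1 − 0.108/0.633 = 0.8294.
p*_A / p*_B = 0.2701/0.8294 = 0.3256.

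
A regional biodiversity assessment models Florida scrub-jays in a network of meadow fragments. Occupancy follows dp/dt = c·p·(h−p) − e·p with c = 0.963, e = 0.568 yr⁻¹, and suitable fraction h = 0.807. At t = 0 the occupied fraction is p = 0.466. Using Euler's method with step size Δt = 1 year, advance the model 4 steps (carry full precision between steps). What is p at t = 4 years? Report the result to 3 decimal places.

0.264

Update rule: p ← p + [c·p·(h−p) − e·p]·Δt with Δt = 1.
p: 0.46600 → 0.35434  (Δp = -0.11166)
p: 0.35434 → 0.30753  (Δp = -0.04680)
p: 0.30753 → 0.28077  (Δp = -0.02676)
p: 0.28077 → 0.26358  (Δp = -0.01720)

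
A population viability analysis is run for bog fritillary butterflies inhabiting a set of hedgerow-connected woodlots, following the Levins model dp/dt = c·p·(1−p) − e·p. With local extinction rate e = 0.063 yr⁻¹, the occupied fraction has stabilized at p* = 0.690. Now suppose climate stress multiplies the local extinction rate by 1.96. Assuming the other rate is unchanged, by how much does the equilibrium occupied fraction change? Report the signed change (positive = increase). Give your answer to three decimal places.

-0.298

Balance c(1−p*) = e gives c = e/(1 − 0.69000) = 0.063/0.31000 = 0.20323.
New p* = 1 − e/c = 1 − 0.12348/0.20323 = 0.39241.
Δp* = 0.39241 − 0.69000 = -0.29759.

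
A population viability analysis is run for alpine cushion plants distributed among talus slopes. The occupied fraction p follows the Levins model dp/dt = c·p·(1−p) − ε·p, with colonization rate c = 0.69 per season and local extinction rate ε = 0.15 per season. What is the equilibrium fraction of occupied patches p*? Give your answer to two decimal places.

At equilibrium, colonization balances extinction: c·p*·(1−p*) = ε·p*.
So p* = 1 − ε/c = 1 − 0.15/0.69 = 1 − 0.2174 = 0.7826.

0.78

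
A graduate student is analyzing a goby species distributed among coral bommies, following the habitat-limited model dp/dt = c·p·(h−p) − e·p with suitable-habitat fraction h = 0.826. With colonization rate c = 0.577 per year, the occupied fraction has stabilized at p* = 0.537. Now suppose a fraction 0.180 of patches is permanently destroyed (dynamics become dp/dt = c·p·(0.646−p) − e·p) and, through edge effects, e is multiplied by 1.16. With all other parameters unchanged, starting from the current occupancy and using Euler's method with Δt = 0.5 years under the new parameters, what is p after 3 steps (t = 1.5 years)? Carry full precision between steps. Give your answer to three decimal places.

Balance c(h−p*) = e gives e = 0.577×(0.826 − 0.53700) = 0.16675.
Starting from p₀ = 0.53700; update p ← p + (dp/dt)·Δt with the new parameters.
p: 0.53700 → 0.50195  (Δp = -0.03505)
p: 0.50195 → 0.47426  (Δp = -0.02769)
p: 0.47426 → 0.45189  (Δp = -0.02237)

0.452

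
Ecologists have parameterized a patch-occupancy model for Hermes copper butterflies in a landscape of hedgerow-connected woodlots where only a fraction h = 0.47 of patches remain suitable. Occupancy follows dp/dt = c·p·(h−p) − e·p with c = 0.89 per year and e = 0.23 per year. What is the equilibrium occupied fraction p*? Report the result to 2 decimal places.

Setting dp/dt = 0 and dividing by p* gives c·(h−p*) = e.
So p* = h − e/c = 0.47 − 0.23/0.89 = 0.47 − 0.2584 = 0.2116.

0.21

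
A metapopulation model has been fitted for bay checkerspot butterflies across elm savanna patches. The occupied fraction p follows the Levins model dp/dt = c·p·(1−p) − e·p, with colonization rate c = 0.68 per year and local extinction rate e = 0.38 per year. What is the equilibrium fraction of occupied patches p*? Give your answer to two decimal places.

Setting dp/dt = 0 and dividing through by p* gives c·(1−p*) = e.
So p* = 1 − e/c = 1 − 0.38/0.68 = 1 − 0.5588 = 0.4412.

0.44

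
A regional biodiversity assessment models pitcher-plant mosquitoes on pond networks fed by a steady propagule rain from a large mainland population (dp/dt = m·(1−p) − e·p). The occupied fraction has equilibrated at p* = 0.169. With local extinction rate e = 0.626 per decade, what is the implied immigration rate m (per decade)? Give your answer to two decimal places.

At equilibrium m(1−p*) = e·p*, so m = e·p*/(1−p*).
m = 0.626 × 0.169 / 0.8310 = 0.1058/0.8310 = 0.1273.

0.13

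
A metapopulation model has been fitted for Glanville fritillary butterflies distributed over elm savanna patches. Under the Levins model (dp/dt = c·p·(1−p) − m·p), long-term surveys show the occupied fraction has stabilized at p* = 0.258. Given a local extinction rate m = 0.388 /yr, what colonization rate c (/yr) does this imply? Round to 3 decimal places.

At equilibrium c(1−p*) = m, so c = m/(1−p*).
c = 0.388/(1 − 0.258) = 0.388/0.7420 = 0.5229.

0.523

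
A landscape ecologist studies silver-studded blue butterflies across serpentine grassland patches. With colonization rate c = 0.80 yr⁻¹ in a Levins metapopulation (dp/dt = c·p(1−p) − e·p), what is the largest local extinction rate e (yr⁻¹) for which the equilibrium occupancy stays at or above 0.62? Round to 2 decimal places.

0.30

1 − e/c ≥ 0.62 ⇒ e ≤ c(1 − 0.62) = 0.80 × 0.3800.
e_max = 0.3040.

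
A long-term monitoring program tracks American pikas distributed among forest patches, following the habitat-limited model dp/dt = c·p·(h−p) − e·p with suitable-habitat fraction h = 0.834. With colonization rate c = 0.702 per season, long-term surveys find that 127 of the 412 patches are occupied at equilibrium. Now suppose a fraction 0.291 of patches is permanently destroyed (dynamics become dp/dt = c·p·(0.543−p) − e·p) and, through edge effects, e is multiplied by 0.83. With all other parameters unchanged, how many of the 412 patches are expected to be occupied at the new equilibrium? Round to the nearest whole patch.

Observed p* = 127/412 = 0.30825.
Balance c(h−p*) = e gives e = 0.702×(0.834 − 0.30825) = 0.36908.
New p* = 0.543 − e/c = 0.543 − 0.30634/0.70200 = 0.10662.
Expected occupied = 412 × 0.10662 = 43.93 ≈ 44.

44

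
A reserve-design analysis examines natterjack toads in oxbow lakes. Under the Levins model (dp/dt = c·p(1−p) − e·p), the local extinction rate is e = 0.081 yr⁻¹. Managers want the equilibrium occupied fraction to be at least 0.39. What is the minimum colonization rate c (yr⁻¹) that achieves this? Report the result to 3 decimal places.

0.133

p* = 1 − e/c ≥ 0.39 requires e/c ≤ 0.6100, i.e. c ≥ e/0.6100.
c_min = 0.081/0.6100 = 0.1328.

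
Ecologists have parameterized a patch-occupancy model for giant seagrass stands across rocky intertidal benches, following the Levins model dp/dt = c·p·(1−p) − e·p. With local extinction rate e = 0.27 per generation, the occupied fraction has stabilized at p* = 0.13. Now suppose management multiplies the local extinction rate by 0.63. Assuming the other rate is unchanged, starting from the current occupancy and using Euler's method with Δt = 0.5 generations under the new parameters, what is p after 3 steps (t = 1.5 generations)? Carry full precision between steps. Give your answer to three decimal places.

Balance c(1−p*) = e gives c = e/(1 − 0.13000) = 0.27/0.87000 = 0.31034.
Starting from p₀ = 0.13000; update p ← p + (dp/dt)·Δt with the new parameters.
step 1: Δp = +0.00649, p = 0.13649
step 2: Δp = +0.00668, p = 0.14317
step 3: Δp = +0.00686, p = 0.15003

0.150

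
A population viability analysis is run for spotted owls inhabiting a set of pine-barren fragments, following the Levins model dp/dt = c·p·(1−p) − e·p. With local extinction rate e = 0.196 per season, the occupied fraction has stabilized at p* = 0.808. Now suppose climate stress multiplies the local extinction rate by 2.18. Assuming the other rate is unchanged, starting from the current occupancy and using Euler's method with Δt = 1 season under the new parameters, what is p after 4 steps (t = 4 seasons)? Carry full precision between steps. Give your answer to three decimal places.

0.584

Balance c(1−p*) = e gives c = e/(1 − 0.80800) = 0.196/0.19200 = 1.02083.
Starting from p₀ = 0.80800; update p ← p + (dp/dt)·Δt with the new parameters.
t = 1: p = 0.80800 + (-0.18687) = 0.62113
t = 2: p = 0.62113 + (-0.02516) = 0.59596
t = 3: p = 0.59596 + (-0.00884) = 0.58713
t = 4: p = 0.58713 + (-0.00341) = 0.58372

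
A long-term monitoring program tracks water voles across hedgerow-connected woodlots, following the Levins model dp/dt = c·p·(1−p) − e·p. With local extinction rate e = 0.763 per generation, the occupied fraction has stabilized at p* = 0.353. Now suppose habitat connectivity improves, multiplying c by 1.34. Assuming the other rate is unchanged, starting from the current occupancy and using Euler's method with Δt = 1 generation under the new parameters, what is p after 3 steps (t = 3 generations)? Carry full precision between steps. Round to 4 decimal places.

Balance c(1−p*) = e gives c = e/(1 − 0.35300) = 0.763/0.64700 = 1.17929.
Starting from p₀ = 0.35300; update p ← p + (dp/dt)·Δt with the new parameters.
p: 0.35300 → 0.44458  (Δp = +0.09158)
p: 0.44458 → 0.49557  (Δp = +0.05100)
p: 0.49557 → 0.51248  (Δp = +0.01691)

0.5125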